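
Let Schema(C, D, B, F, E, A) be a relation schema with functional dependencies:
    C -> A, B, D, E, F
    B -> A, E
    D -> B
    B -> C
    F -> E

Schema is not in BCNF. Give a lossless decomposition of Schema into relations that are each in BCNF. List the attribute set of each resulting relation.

{A, B, C, D, F}; {E, F}

Candidate keys of the original relation: {B}, {C}, {D}.
In {A, B, C, D, E, F}, {F} is not a superkey ({F}⁺ restricted to this set is {E, F}), so split on F -> E into {E, F} and {A, B, C, D, F}.
{E, F} has no BCNF violation.
{A, B, C, D, F} has no BCNF violation.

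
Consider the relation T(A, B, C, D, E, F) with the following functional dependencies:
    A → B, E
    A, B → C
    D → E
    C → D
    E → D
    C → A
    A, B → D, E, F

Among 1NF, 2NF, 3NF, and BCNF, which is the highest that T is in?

2NF

Candidate keys: {A}, {C}. Prime attributes: {A, C}.
For D → E we have {D}⁺ = {D, E}; {D} is not a superkey, so BCNF fails.
Because {E} is non-prime and the left side of D → E is not a superkey, the relation is not in 3NF.
Every candidate key is a single attribute, so no partial dependency is possible; 2NF holds.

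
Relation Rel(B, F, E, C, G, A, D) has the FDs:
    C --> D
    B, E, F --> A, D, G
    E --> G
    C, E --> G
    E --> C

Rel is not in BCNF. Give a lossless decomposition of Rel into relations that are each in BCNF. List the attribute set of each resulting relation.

Candidate key of the original relation: {B, E, F}.
{A, B, C, D, E, F, G}: {C} determines {C, D} here but is not a superkey — split on C --> D, giving {C, D} and {A, B, C, E, F, G}.
{C, D} is in BCNF.
{A, B, C, E, F, G}: {E} determines {C, E, G} here but is not a superkey — split on E --> C, G, giving {C, E, G} and {A, B, E, F}.
{C, E, G} is in BCNF.
{A, B, E, F} is in BCNF.

{A, B, E, F}; {C, D}; {C, E, G}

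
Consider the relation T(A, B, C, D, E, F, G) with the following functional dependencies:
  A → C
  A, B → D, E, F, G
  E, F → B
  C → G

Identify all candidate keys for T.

{A, B}, {A, E, F}

{A} never appears on the right of any FD, so every key must include it.
{A, B}⁺ = {A, B, C, D, E, F, G}, which is every attribute, so {A, B} is a candidate key.
{A, E, F}⁺ = {A, B, C, D, E, F, G}, which is every attribute, so {A, E, F} is a candidate key.
No proper subset of any of these is a key, and no other minimal superkey exists.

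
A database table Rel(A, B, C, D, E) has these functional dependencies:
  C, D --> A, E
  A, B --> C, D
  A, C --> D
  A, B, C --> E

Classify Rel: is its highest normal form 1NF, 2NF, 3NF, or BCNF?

1NF

Candidate keys: {A, B}, {B, C, D}. Prime attributes: {A, B, C, D}.
For C, D --> A, E we have {C, D}⁺ = {A, C, D, E}; {C, D} is not a superkey, so BCNF fails.
C, D --> A, E determines the non-prime attribute {E} from a non-superkey — 3NF is violated.
The proper key subset {C, D} of {B, C, D} determines non-prime {E}, so the relation is not even in 2NF.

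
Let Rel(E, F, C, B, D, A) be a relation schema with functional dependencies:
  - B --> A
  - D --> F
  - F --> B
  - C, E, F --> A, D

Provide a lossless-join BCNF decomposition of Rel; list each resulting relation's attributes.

{A, B}; {B, F}; {C, D, E}; {D, F}

Candidate keys of the original relation: {C, D, E}, {C, E, F}.
In {A, B, C, D, E, F}, {B} is not a superkey ({B}⁺ restricted to this set is {A, B}), so split on B --> A into {A, B} and {B, C, D, E, F}.
{A, B} is in BCNF.
In {B, C, D, E, F}, {D} is not a superkey ({D}⁺ restricted to this set is {B, D, F}), so split on D --> B, F into {B, D, F} and {C, D, E}.
In {B, D, F}, {F} is not a superkey ({F}⁺ restricted to this set is {B, F}), so split on F --> B into {B, F} and {D, F}.
{B, F} is in BCNF.
{D, F} is in BCNF.
{C, D, E} is in BCNF.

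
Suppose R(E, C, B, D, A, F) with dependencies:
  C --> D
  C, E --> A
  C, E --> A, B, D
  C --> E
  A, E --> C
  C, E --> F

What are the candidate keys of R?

{C} is a candidate key since {C}⁺ = {A, B, C, D, E, F} covers every attribute.
{A, E} is a candidate key since {A, E}⁺ = {A, B, C, D, E, F} covers every attribute.
Any other superkey properly contains one of these, so there are no further candidate keys.

{A, E}, {C}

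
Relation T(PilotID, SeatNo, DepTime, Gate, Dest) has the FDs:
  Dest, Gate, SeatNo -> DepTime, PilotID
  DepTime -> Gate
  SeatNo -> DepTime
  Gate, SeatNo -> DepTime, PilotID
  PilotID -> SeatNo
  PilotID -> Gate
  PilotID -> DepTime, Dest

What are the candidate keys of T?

{PilotID}, {SeatNo}

{PilotID}⁺ = {DepTime, Dest, Gate, PilotID, SeatNo} — all of the relation — so {PilotID} is a candidate key.
{SeatNo}⁺ = {DepTime, Dest, Gate, PilotID, SeatNo} — all of the relation — so {SeatNo} is a candidate key.
Any other superkey properly contains one of these, so there are no further candidate keys.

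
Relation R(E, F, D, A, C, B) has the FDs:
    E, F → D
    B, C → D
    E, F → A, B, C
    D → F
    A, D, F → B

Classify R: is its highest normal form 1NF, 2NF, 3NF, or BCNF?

Candidate keys: {B, C, E}, {D, E}, {E, F}. Prime attributes: {B, C, D, E, F}.
For B, C → D we have {B, C}⁺ = {B, C, D, F}; {B, C} is not a superkey, so BCNF fails.
But every attribute on its right side ({D}) is prime, and the same holds for every other non-superkey FD, so 3NF still holds.

3NF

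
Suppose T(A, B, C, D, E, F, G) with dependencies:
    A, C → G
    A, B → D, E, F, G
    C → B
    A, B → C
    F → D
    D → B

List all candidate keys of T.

{A, B}, {A, C}, {A, D}, {A, F}

No FD produces {A}, so it must be in every candidate key.
{A, B}⁺ = {A, B, C, D, E, F, G} — all of the relation — so {A, B} is a candidate key.
{A, C}⁺ = {A, B, C, D, E, F, G} — all of the relation — so {A, C} is a candidate key.
{A, D}⁺ = {A, B, C, D, E, F, G} — all of the relation — so {A, D} is a candidate key.
{A, F}⁺ = {A, B, C, D, E, F, G} — all of the relation — so {A, F} is a candidate key.
Any other superkey properly contains one of these, so there are no further candidate keys.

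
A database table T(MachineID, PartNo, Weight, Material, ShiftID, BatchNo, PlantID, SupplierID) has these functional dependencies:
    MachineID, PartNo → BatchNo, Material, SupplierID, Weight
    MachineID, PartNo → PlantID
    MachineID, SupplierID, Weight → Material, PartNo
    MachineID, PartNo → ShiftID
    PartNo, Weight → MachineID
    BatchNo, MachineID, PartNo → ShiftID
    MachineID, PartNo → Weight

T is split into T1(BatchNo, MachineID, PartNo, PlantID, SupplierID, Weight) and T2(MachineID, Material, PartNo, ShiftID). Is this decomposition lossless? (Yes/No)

T1 ∩ T2 = {MachineID, PartNo}; its closure under F is {BatchNo, MachineID, Material, PartNo, PlantID, ShiftID, SupplierID, Weight}.
Since T1 ⊆ {BatchNo, MachineID, Material, PartNo, PlantID, ShiftID, SupplierID, Weight}, the intersection is a superkey of T1; the decomposition is lossless.

Yes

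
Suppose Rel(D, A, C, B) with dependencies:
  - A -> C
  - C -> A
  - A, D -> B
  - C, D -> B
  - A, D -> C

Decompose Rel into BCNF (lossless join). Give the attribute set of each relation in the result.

Candidate keys of the original relation: {A, D}, {C, D}.
In {A, B, C, D}, {A} is not a superkey ({A}⁺ restricted to this set is {A, C}), so split on A -> C into {A, C} and {A, B, D}.
{A, C} has no BCNF violation.
{A, B, D} has no BCNF violation.

{A, B, D}; {A, C}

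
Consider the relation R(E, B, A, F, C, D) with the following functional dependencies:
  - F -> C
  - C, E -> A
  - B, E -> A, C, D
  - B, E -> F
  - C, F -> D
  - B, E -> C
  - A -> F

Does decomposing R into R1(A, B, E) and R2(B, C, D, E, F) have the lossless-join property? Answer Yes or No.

R1 ∩ R2 = {B, E}; its closure under F is {A, B, C, D, E, F}.
R1 is contained in that closure, so R1 ∩ R2 -> R1 holds and the join is lossless.

Yes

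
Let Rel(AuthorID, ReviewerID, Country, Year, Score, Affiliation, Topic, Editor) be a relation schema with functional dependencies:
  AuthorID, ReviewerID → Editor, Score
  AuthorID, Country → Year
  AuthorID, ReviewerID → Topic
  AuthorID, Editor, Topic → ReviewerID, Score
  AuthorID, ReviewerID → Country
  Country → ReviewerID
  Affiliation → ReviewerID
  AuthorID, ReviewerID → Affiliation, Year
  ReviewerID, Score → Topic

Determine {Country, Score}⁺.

Start with {Country, Score}.
Country → ReviewerID applies; add {ReviewerID} → now {Country, ReviewerID, Score}.
ReviewerID, Score → Topic applies; add {Topic} → now {Country, ReviewerID, Score, Topic}.
No further FD applies.

{Country, ReviewerID, Score, Topic}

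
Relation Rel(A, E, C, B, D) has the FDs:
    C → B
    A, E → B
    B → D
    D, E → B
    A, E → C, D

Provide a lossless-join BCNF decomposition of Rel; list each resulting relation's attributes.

Candidate key of the original relation: {A, E}.
In {A, B, C, D, E}, {C} is not a superkey ({C}⁺ restricted to this set is {B, C, D}), so split on C → B, D into {B, C, D} and {A, C, E}.
In {B, C, D}, {B} is not a superkey ({B}⁺ restricted to this set is {B, D}), so split on B → D into {B, D} and {B, C}.
{B, D} is in BCNF.
{B, C} is in BCNF.
{A, C, E} is in BCNF.

{A, C, E}; {B, C}; {B, D}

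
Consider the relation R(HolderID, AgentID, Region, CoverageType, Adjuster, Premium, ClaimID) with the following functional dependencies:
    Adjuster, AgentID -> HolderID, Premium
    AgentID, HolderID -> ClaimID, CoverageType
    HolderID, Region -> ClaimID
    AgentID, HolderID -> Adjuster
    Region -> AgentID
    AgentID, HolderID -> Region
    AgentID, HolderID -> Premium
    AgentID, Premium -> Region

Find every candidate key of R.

{Adjuster, AgentID}⁺ = {Adjuster, AgentID, ClaimID, CoverageType, HolderID, Premium, Region} — all of the relation — so {Adjuster, AgentID} is a candidate key.
{Adjuster, Region}⁺ = {Adjuster, AgentID, ClaimID, CoverageType, HolderID, Premium, Region} — all of the relation — so {Adjuster, Region} is a candidate key.
{AgentID, HolderID}⁺ = {Adjuster, AgentID, ClaimID, CoverageType, HolderID, Premium, Region} — all of the relation — so {AgentID, HolderID} is a candidate key.
{HolderID, Region}⁺ = {Adjuster, AgentID, ClaimID, CoverageType, HolderID, Premium, Region} — all of the relation — so {HolderID, Region} is a candidate key.
These are minimal and exhaustive — every other superkey contains one of them.

{Adjuster, AgentID}, {Adjuster, Region}, {AgentID, HolderID}, {HolderID, Region}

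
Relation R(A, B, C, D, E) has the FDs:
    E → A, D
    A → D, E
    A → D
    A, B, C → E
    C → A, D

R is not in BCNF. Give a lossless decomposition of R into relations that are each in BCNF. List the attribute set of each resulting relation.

Candidate key of the original relation: {B, C}.
Within {A, B, C, D, E}: {E}⁺ ∩ {A, B, C, D, E} = {A, D, E}, not the whole set, so E → A, D violates BCNF; decompose into {A, D, E} and {B, C, E}.
{A, D, E} has no BCNF violation.
Within {B, C, E}: {C}⁺ ∩ {B, C, E} = {C, E}, not the whole set, so C → E violates BCNF; decompose into {C, E} and {B, C}.
{C, E} has no BCNF violation.
{B, C} has no BCNF violation.

{A, D, E}; {B, C}; {C, E}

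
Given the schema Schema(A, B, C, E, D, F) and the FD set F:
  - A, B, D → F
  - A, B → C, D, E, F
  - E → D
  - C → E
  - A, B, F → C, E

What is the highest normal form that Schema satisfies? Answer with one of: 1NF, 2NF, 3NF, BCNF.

Candidate key: {A, B}. Prime attributes: {A, B}.
E → D breaks BCNF: {E}⁺ = {D, E}, so {E} is not a superkey.
E → D determines the non-prime attribute {D} from a non-superkey — 3NF is violated.
Checking every proper subset of each key, none determines a non-prime attribute — 2NF is satisfied.

2NF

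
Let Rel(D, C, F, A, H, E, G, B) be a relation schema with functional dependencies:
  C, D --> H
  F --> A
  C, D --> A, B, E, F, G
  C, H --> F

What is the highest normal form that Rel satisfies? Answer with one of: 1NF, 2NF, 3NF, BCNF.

Candidate key: {C, D}. Prime attributes: {C, D}.
F --> A breaks BCNF: {F}⁺ = {A, F}, so {F} is not a superkey.
F --> A has non-prime {A} on the right and a non-superkey on the left, so 3NF fails.
Checking every proper subset of each key, none determines a non-prime attribute — 2NF is satisfied.

2NF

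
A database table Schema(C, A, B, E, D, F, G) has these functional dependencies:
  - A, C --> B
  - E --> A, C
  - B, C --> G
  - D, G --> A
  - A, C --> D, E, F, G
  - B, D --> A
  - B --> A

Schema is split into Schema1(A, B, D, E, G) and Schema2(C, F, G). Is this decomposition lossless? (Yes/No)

Common attributes: {G}; their closure is {G}.
Schema1 ⊄ {G} and Schema2 ⊄ {G}, so the split is lossy.

No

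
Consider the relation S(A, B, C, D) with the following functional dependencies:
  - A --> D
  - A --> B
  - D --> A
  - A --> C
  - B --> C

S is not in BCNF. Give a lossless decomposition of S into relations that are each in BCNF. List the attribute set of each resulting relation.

Candidate keys of the original relation: {A}, {D}.
In {A, B, C, D}, {B} is not a superkey ({B}⁺ restricted to this set is {B, C}), so split on B --> C into {B, C} and {A, B, D}.
{B, C}: every determinant is a superkey — BCNF.
{A, B, D}: every determinant is a superkey — BCNF.

{A, B, D}; {B, C}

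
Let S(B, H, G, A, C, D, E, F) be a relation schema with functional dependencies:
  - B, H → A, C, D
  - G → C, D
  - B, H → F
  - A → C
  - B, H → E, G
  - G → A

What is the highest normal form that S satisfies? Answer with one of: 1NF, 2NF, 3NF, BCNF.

2NF

Candidate key: {B, H}. Prime attributes: {B, H}.
G → C, D: {G}⁺ = {A, C, D, G}, which is not all of the attributes, so the left side is not a superkey — BCNF is violated.
Because {C, D} are non-prime and the left side of G → C, D is not a superkey, the relation is not in 3NF.
No proper subset of a key has a non-prime attribute in its closure, so there is no partial dependency; 2NF holds.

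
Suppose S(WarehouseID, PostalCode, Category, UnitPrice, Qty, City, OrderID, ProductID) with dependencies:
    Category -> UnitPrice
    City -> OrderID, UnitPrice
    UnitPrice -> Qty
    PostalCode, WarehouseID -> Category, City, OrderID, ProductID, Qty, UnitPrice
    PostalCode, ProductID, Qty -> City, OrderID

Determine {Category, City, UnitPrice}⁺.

{Category, City, OrderID, Qty, UnitPrice}

Start with {Category, City, UnitPrice}.
City -> OrderID, UnitPrice applies; add {OrderID} → now {Category, City, OrderID, UnitPrice}.
UnitPrice -> Qty applies; add {Qty} → now {Category, City, OrderID, Qty, UnitPrice}.
No further FD applies.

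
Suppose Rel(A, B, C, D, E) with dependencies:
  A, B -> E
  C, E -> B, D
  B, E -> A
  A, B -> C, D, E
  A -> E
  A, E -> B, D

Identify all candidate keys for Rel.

Closure of {A} is {A, B, C, D, E}, the whole schema; {A} is a candidate key.
Closure of {B, E} is {A, B, C, D, E}, the whole schema; {B, E} is a candidate key.
Closure of {C, E} is {A, B, C, D, E}, the whole schema; {C, E} is a candidate key.
These are minimal and exhaustive — every other superkey contains one of them.

{A}, {B, E}, {C, E}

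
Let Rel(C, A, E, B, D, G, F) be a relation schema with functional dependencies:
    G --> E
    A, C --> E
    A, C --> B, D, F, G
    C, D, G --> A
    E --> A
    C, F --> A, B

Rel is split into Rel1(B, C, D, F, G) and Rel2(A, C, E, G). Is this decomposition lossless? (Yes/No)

Rel1 ∩ Rel2 = {C, G}; its closure under F is {A, B, C, D, E, F, G}.
Rel1 is contained in that closure, so Rel1 ∩ Rel2 --> Rel1 holds and the join is lossless.

Yes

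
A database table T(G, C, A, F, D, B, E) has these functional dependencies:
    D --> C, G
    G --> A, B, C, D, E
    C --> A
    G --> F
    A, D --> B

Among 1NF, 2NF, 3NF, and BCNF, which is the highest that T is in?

2NF

Candidate keys: {D}, {G}. Prime attributes: {D, G}.
C --> A: {C}⁺ = {A, C}, which is not all of the attributes, so the left side is not a superkey — BCNF is violated.
Because {A} is non-prime and the left side of C --> A is not a superkey, the relation is not in 3NF.
With only single-attribute keys there can be no partial dependency, so 2NF holds.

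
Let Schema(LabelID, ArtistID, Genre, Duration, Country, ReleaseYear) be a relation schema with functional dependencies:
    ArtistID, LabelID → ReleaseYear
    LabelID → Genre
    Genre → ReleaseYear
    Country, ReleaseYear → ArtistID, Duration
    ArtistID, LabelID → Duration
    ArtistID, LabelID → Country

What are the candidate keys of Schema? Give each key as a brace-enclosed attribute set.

{LabelID} never appears on the right of any FD, so every key must include it.
{ArtistID, LabelID} is a candidate key since {ArtistID, LabelID}⁺ = {ArtistID, Country, Duration, Genre, LabelID, ReleaseYear} covers every attribute.
{Country, LabelID} is a candidate key since {Country, LabelID}⁺ = {ArtistID, Country, Duration, Genre, LabelID, ReleaseYear} covers every attribute.
These are minimal and exhaustive — every other superkey contains one of them.

{ArtistID, LabelID}, {Country, LabelID}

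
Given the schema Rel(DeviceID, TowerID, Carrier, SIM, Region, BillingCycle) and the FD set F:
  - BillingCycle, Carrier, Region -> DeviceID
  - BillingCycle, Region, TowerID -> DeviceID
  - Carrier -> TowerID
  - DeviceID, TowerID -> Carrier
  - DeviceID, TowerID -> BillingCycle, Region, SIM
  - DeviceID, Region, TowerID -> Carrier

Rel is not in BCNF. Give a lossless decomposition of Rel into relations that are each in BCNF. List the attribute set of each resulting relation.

Candidate keys of the original relation: {BillingCycle, Carrier, Region}, {BillingCycle, Region, TowerID}, {Carrier, DeviceID}, {DeviceID, TowerID}.
In {BillingCycle, Carrier, DeviceID, Region, SIM, TowerID}, {Carrier} is not a superkey ({Carrier}⁺ restricted to this set is {Carrier, TowerID}), so split on Carrier -> TowerID into {Carrier, TowerID} and {BillingCycle, Carrier, DeviceID, Region, SIM}.
{Carrier, TowerID}: every determinant is a superkey — BCNF.
{BillingCycle, Carrier, DeviceID, Region, SIM}: every determinant is a superkey — BCNF.

{BillingCycle, Carrier, DeviceID, Region, SIM}; {Carrier, TowerID}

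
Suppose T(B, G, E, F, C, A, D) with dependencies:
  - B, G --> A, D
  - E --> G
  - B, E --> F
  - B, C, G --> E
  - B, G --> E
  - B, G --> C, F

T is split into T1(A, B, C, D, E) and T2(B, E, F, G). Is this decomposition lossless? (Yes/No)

Common attributes: {B, E}; their closure is {A, B, C, D, E, F, G}.
T1 is contained in that closure, so T1 ∩ T2 --> T1 holds and the join is lossless.

Yes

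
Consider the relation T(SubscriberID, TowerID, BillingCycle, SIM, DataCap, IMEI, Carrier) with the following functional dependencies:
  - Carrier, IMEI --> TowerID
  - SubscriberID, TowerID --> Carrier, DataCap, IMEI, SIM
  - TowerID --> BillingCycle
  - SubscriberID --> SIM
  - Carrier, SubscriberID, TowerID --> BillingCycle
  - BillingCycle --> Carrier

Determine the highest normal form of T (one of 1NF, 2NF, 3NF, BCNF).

1NF

Candidate keys: {BillingCycle, IMEI, SubscriberID}, {Carrier, IMEI, SubscriberID}, {SubscriberID, TowerID}. Prime attributes: {BillingCycle, Carrier, IMEI, SubscriberID, TowerID}.
Carrier, IMEI --> TowerID: {Carrier, IMEI}⁺ = {BillingCycle, Carrier, IMEI, TowerID}, which is not all of the attributes, so the left side is not a superkey — BCNF is violated.
Because {SIM} is non-prime and the left side of SubscriberID --> SIM is not a superkey, the relation is not in 3NF.
The proper key subset {SubscriberID} of {SubscriberID, TowerID} determines non-prime {SIM}, so the relation is not even in 2NF.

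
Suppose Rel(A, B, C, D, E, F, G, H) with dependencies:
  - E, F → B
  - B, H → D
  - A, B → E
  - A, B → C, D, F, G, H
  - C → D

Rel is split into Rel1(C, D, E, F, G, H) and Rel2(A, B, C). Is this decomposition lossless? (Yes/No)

The shared attributes are {C} and {C}⁺ = {C, D}.
The closure covers neither Rel1 nor Rel2 entirely; the join is not lossless.

No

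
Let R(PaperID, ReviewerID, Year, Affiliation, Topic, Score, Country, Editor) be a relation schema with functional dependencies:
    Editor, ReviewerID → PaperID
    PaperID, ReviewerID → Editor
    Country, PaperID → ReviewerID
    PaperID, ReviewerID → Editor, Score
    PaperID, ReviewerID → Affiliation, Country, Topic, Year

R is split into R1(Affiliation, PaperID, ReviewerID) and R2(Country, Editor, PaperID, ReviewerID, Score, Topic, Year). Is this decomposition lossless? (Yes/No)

R1 ∩ R2 = {PaperID, ReviewerID}; its closure under F is {Affiliation, Country, Editor, PaperID, ReviewerID, Score, Topic, Year}.
Since R1 ⊆ {Affiliation, Country, Editor, PaperID, ReviewerID, Score, Topic, Year}, the intersection is a superkey of R1; the decomposition is lossless.

Yes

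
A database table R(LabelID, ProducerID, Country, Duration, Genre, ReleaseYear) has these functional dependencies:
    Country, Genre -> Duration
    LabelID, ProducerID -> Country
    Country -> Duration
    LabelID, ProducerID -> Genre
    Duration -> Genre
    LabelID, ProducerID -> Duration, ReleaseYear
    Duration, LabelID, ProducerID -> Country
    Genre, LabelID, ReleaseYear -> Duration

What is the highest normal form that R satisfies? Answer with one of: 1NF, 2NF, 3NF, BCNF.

Candidate key: {LabelID, ProducerID}. Prime attributes: {LabelID, ProducerID}.
Country, Genre -> Duration: {Country, Genre}⁺ = {Country, Duration, Genre}, which is not all of the attributes, so the left side is not a superkey — BCNF is violated.
Country, Genre -> Duration determines the non-prime attribute {Duration} from a non-superkey — 3NF is violated.
No non-prime attribute depends on a proper subset of any candidate key, so 2NF holds.

2NF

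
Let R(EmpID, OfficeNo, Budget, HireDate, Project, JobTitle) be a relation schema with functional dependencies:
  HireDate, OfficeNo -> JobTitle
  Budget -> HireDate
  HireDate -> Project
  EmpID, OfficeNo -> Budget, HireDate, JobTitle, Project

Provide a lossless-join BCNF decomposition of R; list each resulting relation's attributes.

Candidate key of the original relation: {EmpID, OfficeNo}.
{Budget, EmpID, HireDate, JobTitle, OfficeNo, Project}: {HireDate, OfficeNo} determines {HireDate, JobTitle, OfficeNo, Project} here but is not a superkey — split on HireDate, OfficeNo -> JobTitle, Project, giving {HireDate, JobTitle, OfficeNo, Project} and {Budget, EmpID, HireDate, OfficeNo}.
{HireDate, JobTitle, OfficeNo, Project}: {HireDate} determines {HireDate, Project} here but is not a superkey — split on HireDate -> Project, giving {HireDate, Project} and {HireDate, JobTitle, OfficeNo}.
{HireDate, Project} is in BCNF.
{HireDate, JobTitle, OfficeNo} is in BCNF.
{Budget, EmpID, HireDate, OfficeNo}: {Budget} determines {Budget, HireDate} here but is not a superkey — split on Budget -> HireDate, giving {Budget, HireDate} and {Budget, EmpID, OfficeNo}.
{Budget, HireDate} is in BCNF.
{Budget, EmpID, OfficeNo} is in BCNF.

{Budget, EmpID, OfficeNo}; {Budget, HireDate}; {HireDate, JobTitle, OfficeNo}; {HireDate, Project}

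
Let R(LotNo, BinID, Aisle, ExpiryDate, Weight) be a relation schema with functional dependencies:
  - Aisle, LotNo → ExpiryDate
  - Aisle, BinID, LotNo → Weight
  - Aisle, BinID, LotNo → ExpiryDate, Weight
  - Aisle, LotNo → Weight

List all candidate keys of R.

{Aisle, BinID, LotNo}

Attributes never on any right-hand side: {Aisle, BinID, LotNo} — every candidate key must contain all of them.
Closure of {Aisle, BinID, LotNo} is {Aisle, BinID, ExpiryDate, LotNo, Weight}, the whole schema; {Aisle, BinID, LotNo} is a candidate key.
No smaller or unrelated set reaches every attribute, so there are no other keys.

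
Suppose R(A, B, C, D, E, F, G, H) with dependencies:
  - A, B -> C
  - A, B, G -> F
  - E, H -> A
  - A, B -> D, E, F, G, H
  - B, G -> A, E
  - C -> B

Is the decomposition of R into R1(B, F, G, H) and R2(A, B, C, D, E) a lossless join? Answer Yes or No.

No

R1 ∩ R2 = {B}; its closure under F is {B}.
Neither R1 nor R2 is contained in that closure, so the decomposition is lossy.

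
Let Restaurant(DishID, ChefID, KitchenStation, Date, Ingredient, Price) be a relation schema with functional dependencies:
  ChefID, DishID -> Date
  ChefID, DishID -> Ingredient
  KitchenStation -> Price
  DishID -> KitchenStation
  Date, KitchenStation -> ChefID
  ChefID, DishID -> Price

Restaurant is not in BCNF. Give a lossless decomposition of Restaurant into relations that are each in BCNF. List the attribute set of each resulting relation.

{ChefID, Date, DishID, Ingredient}; {DishID, KitchenStation}; {KitchenStation, Price}

Candidate keys of the original relation: {ChefID, DishID}, {Date, DishID}.
In {ChefID, Date, DishID, Ingredient, KitchenStation, Price}, {KitchenStation} is not a superkey ({KitchenStation}⁺ restricted to this set is {KitchenStation, Price}), so split on KitchenStation -> Price into {KitchenStation, Price} and {ChefID, Date, DishID, Ingredient, KitchenStation}.
{KitchenStation, Price} has no BCNF violation.
In {ChefID, Date, DishID, Ingredient, KitchenStation}, {DishID} is not a superkey ({DishID}⁺ restricted to this set is {DishID, KitchenStation}), so split on DishID -> KitchenStation into {DishID, KitchenStation} and {ChefID, Date, DishID, Ingredient}.
{DishID, KitchenStation} has no BCNF violation.
{ChefID, Date, DishID, Ingredient} has no BCNF violation.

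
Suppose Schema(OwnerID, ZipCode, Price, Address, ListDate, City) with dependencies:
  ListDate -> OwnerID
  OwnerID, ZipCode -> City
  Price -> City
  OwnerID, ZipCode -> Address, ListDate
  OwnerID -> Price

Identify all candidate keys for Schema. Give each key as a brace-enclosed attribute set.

{ListDate, ZipCode}, {OwnerID, ZipCode}

Attributes never on any right-hand side: {ZipCode} — every candidate key must contain it.
{ListDate, ZipCode}⁺ = {Address, City, ListDate, OwnerID, Price, ZipCode} — all of the relation — so {ListDate, ZipCode} is a candidate key.
{OwnerID, ZipCode}⁺ = {Address, City, ListDate, OwnerID, Price, ZipCode} — all of the relation — so {OwnerID, ZipCode} is a candidate key.
Any other superkey properly contains one of these, so there are no further candidate keys.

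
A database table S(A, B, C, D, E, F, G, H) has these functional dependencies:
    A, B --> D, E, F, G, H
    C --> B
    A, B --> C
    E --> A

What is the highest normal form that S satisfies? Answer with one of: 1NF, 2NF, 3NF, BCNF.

Candidate keys: {A, B}, {A, C}, {B, E}, {C, E}. Prime attributes: {A, B, C, E}.
C --> B: {C}⁺ = {B, C}, which is not all of the attributes, so the left side is not a superkey — BCNF is violated.
Since {B} ⊆ prime attributes and every other non-superkey FD also has a prime right side, the schema is in 3NF.

3NF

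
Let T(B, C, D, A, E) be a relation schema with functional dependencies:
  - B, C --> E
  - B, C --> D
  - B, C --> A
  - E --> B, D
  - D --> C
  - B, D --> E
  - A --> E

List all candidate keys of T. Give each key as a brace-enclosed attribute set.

{A} is a candidate key since {A}⁺ = {A, B, C, D, E} covers every attribute.
{E} is a candidate key since {E}⁺ = {A, B, C, D, E} covers every attribute.
{B, C} is a candidate key since {B, C}⁺ = {A, B, C, D, E} covers every attribute.
{B, D} is a candidate key since {B, D}⁺ = {A, B, C, D, E} covers every attribute.
These are minimal and exhaustive — every other superkey contains one of them.

{A}, {B, C}, {B, D}, {E}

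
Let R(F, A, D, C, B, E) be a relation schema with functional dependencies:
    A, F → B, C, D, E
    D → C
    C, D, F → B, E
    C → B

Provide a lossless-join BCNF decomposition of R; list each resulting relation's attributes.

{A, D, F}; {B, C}; {C, D}; {D, E, F}

Candidate key of the original relation: {A, F}.
In {A, B, C, D, E, F}, {D} is not a superkey ({D}⁺ restricted to this set is {B, C, D}), so split on D → B, C into {B, C, D} and {A, D, E, F}.
In {B, C, D}, {C} is not a superkey ({C}⁺ restricted to this set is {B, C}), so split on C → B into {B, C} and {C, D}.
{B, C} has no BCNF violation.
{C, D} has no BCNF violation.
In {A, D, E, F}, {D, F} is not a superkey ({D, F}⁺ restricted to this set is {D, E, F}), so split on D, F → E into {D, E, F} and {A, D, F}.
{D, E, F} has no BCNF violation.
{A, D, F} has no BCNF violation.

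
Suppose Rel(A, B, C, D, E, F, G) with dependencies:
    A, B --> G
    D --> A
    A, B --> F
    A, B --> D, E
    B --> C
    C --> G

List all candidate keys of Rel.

Attributes never on any right-hand side: {B} — every candidate key must contain it.
Closure of {A, B} is {A, B, C, D, E, F, G}, the whole schema; {A, B} is a candidate key.
Closure of {B, D} is {A, B, C, D, E, F, G}, the whole schema; {B, D} is a candidate key.
No proper subset of any of these is a key, and no other minimal superkey exists.

{A, B}, {B, D}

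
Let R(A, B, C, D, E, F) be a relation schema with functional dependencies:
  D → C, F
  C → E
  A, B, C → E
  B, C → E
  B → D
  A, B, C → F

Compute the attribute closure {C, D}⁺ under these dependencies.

{C, D, E, F}

Start with {C, D}.
D → C, F applies; add {F} → now {C, D, F}.
C → E applies; add {E} → now {C, D, E, F}.
No further FD applies.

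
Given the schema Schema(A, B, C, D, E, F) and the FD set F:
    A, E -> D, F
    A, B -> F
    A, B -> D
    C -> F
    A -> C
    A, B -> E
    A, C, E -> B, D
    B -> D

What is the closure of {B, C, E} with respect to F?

{B, C, D, E, F}

Start with {B, C, E}.
C -> F applies; add {F} → now {B, C, E, F}.
B -> D applies; add {D} → now {B, C, D, E, F}.
No further FD applies.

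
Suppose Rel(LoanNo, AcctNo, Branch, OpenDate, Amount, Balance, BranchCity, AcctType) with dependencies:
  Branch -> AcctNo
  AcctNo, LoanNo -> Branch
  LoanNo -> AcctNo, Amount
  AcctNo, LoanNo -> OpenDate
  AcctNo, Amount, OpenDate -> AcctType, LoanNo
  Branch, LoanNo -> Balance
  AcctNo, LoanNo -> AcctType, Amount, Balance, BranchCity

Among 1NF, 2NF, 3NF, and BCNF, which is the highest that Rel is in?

3NF

Candidate keys: {AcctNo, Amount, OpenDate}, {Amount, Branch, OpenDate}, {LoanNo}. Prime attributes: {AcctNo, Amount, Branch, LoanNo, OpenDate}.
Branch -> AcctNo breaks BCNF: {Branch}⁺ = {AcctNo, Branch}, so {Branch} is not a superkey.
Since {AcctNo} ⊆ prime attributes and every other non-superkey FD also has a prime right side, the schema is in 3NF.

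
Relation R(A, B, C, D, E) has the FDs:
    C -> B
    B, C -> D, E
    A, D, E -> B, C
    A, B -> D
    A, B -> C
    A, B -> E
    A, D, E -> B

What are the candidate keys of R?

No FD produces {A}, so it must be in every candidate key.
{A, B} is a candidate key since {A, B}⁺ = {A, B, C, D, E} covers every attribute.
{A, C} is a candidate key since {A, C}⁺ = {A, B, C, D, E} covers every attribute.
{A, D, E} is a candidate key since {A, D, E}⁺ = {A, B, C, D, E} covers every attribute.
These are minimal and exhaustive — every other superkey contains one of them.

{A, B}, {A, C}, {A, D, E}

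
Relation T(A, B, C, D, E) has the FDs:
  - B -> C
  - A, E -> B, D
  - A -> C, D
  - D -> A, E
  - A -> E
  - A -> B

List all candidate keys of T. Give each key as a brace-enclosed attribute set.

{A}⁺ = {A, B, C, D, E} — all of the relation — so {A} is a candidate key.
{D}⁺ = {A, B, C, D, E} — all of the relation — so {D} is a candidate key.
No proper subset of any of these is a key, and no other minimal superkey exists.

{A}, {D}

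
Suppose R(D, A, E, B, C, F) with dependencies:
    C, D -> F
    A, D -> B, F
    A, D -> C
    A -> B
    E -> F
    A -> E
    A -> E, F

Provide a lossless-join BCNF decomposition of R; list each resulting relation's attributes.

{A, B, E}; {A, C, D}; {C, D, F}

Candidate key of the original relation: {A, D}.
Within {A, B, C, D, E, F}: {C, D}⁺ ∩ {A, B, C, D, E, F} = {C, D, F}, not the whole set, so C, D -> F violates BCNF; decompose into {C, D, F} and {A, B, C, D, E}.
{C, D, F} is in BCNF.
Within {A, B, C, D, E}: {A}⁺ ∩ {A, B, C, D, E} = {A, B, E}, not the whole set, so A -> B, E violates BCNF; decompose into {A, B, E} and {A, C, D}.
{A, B, E} is in BCNF.
{A, C, D} is in BCNF.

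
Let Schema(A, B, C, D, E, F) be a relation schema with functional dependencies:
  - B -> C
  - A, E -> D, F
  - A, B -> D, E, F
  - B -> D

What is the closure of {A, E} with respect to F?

{A, D, E, F}

Start with {A, E}.
A, E -> D, F applies; add {D, F} → now {A, D, E, F}.
No further FD applies.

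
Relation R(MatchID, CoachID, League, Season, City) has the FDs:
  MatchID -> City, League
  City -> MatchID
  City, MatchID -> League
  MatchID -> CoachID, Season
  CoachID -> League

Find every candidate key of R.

{City}⁺ = {City, CoachID, League, MatchID, Season} — all of the relation — so {City} is a candidate key.
{MatchID}⁺ = {City, CoachID, League, MatchID, Season} — all of the relation — so {MatchID} is a candidate key.
No proper subset of any of these is a key, and no other minimal superkey exists.

{City}, {MatchID}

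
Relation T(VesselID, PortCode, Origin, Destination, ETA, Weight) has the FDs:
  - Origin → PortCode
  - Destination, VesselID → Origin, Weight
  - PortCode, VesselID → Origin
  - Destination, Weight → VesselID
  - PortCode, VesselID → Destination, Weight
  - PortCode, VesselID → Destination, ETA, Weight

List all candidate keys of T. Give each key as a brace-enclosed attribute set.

{Destination, VesselID}⁺ = {Destination, ETA, Origin, PortCode, VesselID, Weight}, which is every attribute, so {Destination, VesselID} is a candidate key.
{Destination, Weight}⁺ = {Destination, ETA, Origin, PortCode, VesselID, Weight}, which is every attribute, so {Destination, Weight} is a candidate key.
{Origin, VesselID}⁺ = {Destination, ETA, Origin, PortCode, VesselID, Weight}, which is every attribute, so {Origin, VesselID} is a candidate key.
{PortCode, VesselID}⁺ = {Destination, ETA, Origin, PortCode, VesselID, Weight}, which is every attribute, so {PortCode, VesselID} is a candidate key.
No proper subset of any of these is a key, and no other minimal superkey exists.

{Destination, VesselID}, {Destination, Weight}, {Origin, VesselID}, {PortCode, VesselID}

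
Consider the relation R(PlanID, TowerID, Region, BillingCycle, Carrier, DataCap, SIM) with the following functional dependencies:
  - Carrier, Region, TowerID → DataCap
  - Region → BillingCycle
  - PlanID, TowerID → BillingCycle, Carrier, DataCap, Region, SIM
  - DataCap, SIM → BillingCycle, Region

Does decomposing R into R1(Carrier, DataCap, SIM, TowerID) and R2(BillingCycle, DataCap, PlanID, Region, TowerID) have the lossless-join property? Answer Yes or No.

No

The shared attributes are {DataCap, TowerID} and {DataCap, TowerID}⁺ = {DataCap, TowerID}.
Neither R1 nor R2 is contained in that closure, so the decomposition is lossy.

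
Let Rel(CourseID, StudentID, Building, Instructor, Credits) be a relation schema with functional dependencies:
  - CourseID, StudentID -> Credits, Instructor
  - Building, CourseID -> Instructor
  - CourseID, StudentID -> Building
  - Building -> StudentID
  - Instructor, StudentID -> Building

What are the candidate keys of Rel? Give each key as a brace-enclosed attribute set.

Attributes never on any right-hand side: {CourseID} — every candidate key must contain it.
Closure of {Building, CourseID} is {Building, CourseID, Credits, Instructor, StudentID}, the whole schema; {Building, CourseID} is a candidate key.
Closure of {CourseID, StudentID} is {Building, CourseID, Credits, Instructor, StudentID}, the whole schema; {CourseID, StudentID} is a candidate key.
These are minimal and exhaustive — every other superkey contains one of them.

{Building, CourseID}, {CourseID, StudentID}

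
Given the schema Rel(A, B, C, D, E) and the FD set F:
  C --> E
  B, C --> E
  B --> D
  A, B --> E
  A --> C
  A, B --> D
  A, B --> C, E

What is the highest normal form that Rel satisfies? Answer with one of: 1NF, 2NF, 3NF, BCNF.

1NF

Candidate key: {A, B}. Prime attributes: {A, B}.
For C --> E we have {C}⁺ = {C, E}; {C} is not a superkey, so BCNF fails.
C --> E has non-prime {E} on the right and a non-superkey on the left, so 3NF fails.
Since {A} ⊂ {A, B} and {A}⁺ ⊇ {C, E} with {C, E} non-prime, there is a partial dependency; 2NF fails.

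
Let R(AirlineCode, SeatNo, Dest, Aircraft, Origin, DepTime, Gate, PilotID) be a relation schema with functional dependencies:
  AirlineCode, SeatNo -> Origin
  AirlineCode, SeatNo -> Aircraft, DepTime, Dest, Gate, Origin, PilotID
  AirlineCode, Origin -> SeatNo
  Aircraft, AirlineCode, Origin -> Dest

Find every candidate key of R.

{AirlineCode, Origin}, {AirlineCode, SeatNo}

Attributes never on any right-hand side: {AirlineCode} — every candidate key must contain it.
{AirlineCode, Origin} is a candidate key since {AirlineCode, Origin}⁺ = {Aircraft, AirlineCode, DepTime, Dest, Gate, Origin, PilotID, SeatNo} covers every attribute.
{AirlineCode, SeatNo} is a candidate key since {AirlineCode, SeatNo}⁺ = {Aircraft, AirlineCode, DepTime, Dest, Gate, Origin, PilotID, SeatNo} covers every attribute.
These are minimal and exhaustive — every other superkey contains one of them.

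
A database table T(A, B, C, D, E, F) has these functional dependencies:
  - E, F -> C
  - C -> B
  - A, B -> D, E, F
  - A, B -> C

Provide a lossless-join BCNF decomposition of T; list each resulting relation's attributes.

Candidate keys of the original relation: {A, B}, {A, C}, {A, E, F}.
{A, B, C, D, E, F}: {E, F} determines {B, C, E, F} here but is not a superkey — split on E, F -> B, C, giving {B, C, E, F} and {A, D, E, F}.
{B, C, E, F}: {C} determines {B, C} here but is not a superkey — split on C -> B, giving {B, C} and {C, E, F}.
{B, C}: every determinant is a superkey — BCNF.
{C, E, F}: every determinant is a superkey — BCNF.
{A, D, E, F}: every determinant is a superkey — BCNF.

{A, D, E, F}; {B, C}; {C, E, F}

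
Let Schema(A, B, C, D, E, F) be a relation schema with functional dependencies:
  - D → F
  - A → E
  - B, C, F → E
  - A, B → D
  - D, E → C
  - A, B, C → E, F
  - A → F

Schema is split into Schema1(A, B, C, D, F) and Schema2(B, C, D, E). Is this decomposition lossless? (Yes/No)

Yes

Common attributes: {B, C, D}; their closure is {B, C, D, E, F}.
This includes all of Schema2, so the common attributes are a superkey of Schema2 — the join is lossless.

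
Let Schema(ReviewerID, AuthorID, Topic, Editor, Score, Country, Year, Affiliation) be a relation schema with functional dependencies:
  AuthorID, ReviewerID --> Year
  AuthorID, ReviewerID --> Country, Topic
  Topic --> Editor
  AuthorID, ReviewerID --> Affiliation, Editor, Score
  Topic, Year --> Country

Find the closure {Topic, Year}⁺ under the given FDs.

{Country, Editor, Topic, Year}

Start with {Topic, Year}.
Topic --> Editor applies; add {Editor} → now {Editor, Topic, Year}.
Topic, Year --> Country applies; add {Country} → now {Country, Editor, Topic, Year}.
No further FD applies.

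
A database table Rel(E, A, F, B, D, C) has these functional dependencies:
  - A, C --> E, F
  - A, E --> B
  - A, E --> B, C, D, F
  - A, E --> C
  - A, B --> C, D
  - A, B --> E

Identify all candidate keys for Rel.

{A} never appears on the right of any FD, so every key must include it.
Closure of {A, B} is {A, B, C, D, E, F}, the whole schema; {A, B} is a candidate key.
Closure of {A, C} is {A, B, C, D, E, F}, the whole schema; {A, C} is a candidate key.
Closure of {A, E} is {A, B, C, D, E, F}, the whole schema; {A, E} is a candidate key.
These are minimal and exhaustive — every other superkey contains one of them.

{A, B}, {A, C}, {A, E}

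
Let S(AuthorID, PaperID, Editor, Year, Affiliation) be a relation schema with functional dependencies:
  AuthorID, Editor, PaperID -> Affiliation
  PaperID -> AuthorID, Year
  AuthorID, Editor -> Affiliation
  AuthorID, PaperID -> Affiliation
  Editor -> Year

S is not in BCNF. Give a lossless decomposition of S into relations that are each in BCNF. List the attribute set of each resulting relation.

{Affiliation, AuthorID, PaperID, Year}; {Editor, PaperID}

Candidate key of the original relation: {Editor, PaperID}.
{Affiliation, AuthorID, Editor, PaperID, Year}: {PaperID} determines {Affiliation, AuthorID, PaperID, Year} here but is not a superkey — split on PaperID -> Affiliation, AuthorID, Year, giving {Affiliation, AuthorID, PaperID, Year} and {Editor, PaperID}.
{Affiliation, AuthorID, PaperID, Year} is in BCNF.
{Editor, PaperID} is in BCNF.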